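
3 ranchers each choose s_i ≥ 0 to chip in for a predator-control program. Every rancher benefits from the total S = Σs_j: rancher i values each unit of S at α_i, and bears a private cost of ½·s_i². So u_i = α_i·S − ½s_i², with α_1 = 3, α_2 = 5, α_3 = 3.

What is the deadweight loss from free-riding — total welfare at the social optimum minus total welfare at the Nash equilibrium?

Rancher i's FOC: ∂u_i/∂s_i = α_i − s_i = 0, so s_i* = α_i.
NE contributions = (3, 5, 3); S = 11.
W^NE = (Σα)·S − ½Σα_i² = 11² − ½·43 = 99.5.
Planner sets s_i = Σα_j = 11 for every i, so S^SO = 3·11 = 33.
W^SO = (Σα)·S^SO − ½·3·(Σα)² = (3/2)·11² = 181.5.
Deadweight loss = W^SO − W^NE = 82.

82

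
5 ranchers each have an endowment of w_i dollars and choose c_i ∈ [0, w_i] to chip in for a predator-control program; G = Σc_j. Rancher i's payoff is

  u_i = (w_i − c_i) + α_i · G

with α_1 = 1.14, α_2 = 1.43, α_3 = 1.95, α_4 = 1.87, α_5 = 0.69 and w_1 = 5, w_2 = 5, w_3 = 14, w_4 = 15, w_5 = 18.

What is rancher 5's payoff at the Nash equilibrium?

∂u_i/∂c_i = α_i − 1, so rancher i contributes w_i if α_i > 1, else 0.
α_i > 1 for i ∈ {1, 2, 3, 4}; NE contributions (5, 5, 14, 15, 0), G = 39.
u_5 = (18 − 0) + 0.69·39 = 44.91.

44.91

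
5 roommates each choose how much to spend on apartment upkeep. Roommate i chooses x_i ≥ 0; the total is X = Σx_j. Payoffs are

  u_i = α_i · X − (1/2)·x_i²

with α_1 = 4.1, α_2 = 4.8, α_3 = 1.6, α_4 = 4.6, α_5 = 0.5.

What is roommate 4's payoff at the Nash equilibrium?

61.18

Roommate i's FOC: ∂u_i/∂x_i = α_i − x_i = 0, so x_i* = α_i.
NE contributions = (4.1, 4.8, 1.6, 4.6, 0.5); X = 15.6.
u_4 = α_4·X − ½·(x_4)² = 4.6·15.6 − ½·4.6² = 61.18.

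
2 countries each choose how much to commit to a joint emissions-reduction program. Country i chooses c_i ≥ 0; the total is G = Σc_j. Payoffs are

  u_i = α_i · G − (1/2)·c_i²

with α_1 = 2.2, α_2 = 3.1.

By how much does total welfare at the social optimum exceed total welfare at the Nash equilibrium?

7.225

Country i's FOC: ∂u_i/∂c_i = α_i − c_i = 0, so c_i* = α_i.
NE contributions = (2.2, 3.1); G = 5.3.
W^NE = (Σα)·G − ½Σα_i² = 5.3² − ½·14.45 = 20.865.
Planner sets c_i = Σα_j = 5.3 for every i, so G^SO = 2·5.3 = 10.6.
W^SO = (Σα)·G^SO − ½·2·(Σα)² = (2/2)·5.3² = 28.09.
Deadweight loss = W^SO − W^NE = 7.225.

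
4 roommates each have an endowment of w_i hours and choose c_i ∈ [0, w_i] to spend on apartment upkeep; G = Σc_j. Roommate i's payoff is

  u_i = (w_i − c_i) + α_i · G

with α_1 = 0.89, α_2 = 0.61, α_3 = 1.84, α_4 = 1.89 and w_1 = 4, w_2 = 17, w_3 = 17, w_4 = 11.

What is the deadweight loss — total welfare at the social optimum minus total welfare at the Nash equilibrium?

∂u_i/∂c_i = α_i − 1, so roommate i contributes w_i if α_i > 1, else 0.
α_i > 1 for i ∈ {3, 4}; NE contributions (0, 0, 17, 11), G = 28.
W^NE = Σw_i − G^NE + (Σα_i)·G^NE = 49 + 4.23·28 = 167.44.
Planner: ∂(Σu_j)/∂c_i = Σα_j − 1 = 4.23 > 0, so everyone contributes w_i; G^SO = 49, W^SO = 49 + 4.23·49 = 256.27.
Deadweight loss = 88.83.

88.83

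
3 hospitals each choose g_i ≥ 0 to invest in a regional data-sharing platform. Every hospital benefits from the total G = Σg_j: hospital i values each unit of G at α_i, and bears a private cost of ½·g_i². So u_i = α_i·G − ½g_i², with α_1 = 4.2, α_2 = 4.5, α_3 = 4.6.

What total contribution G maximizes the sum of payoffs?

39.9

Planner FOC: ∂(Σu_j)/∂g_i = (Σα_j) − g_i = 0, so g_i^SO = Σα_j = 13.3 for every i; G^SO = 39.9.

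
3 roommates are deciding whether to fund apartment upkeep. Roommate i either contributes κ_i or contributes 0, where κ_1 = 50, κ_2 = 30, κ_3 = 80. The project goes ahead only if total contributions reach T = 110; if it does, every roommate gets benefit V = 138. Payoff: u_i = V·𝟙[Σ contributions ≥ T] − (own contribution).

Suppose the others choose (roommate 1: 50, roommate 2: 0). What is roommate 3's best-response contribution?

80

Others' total = 50. Contributing 80 brings total to 130 ≥ 110: gain V − κ_3 = 58.
Best response: 80.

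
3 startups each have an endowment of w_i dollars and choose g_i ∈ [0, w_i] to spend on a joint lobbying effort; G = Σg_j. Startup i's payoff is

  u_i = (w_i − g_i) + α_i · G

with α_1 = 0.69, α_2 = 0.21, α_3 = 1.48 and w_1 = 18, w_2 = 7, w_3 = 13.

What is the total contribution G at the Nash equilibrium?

13

∂u_i/∂g_i = α_i − 1, so startup i contributes w_i if α_i > 1, else 0.
α_i > 1 for i ∈ {3}; NE contributions (0, 0, 13), G = 13.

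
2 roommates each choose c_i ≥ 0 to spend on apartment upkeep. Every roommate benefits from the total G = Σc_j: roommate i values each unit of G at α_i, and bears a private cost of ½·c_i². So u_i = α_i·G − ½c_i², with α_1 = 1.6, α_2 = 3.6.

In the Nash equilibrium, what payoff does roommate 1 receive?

7.04

Roommate i's FOC: ∂u_i/∂c_i = α_i − c_i = 0, so c_i* = α_i.
NE contributions = (1.6, 3.6); G = 5.2.
u_1 = α_1·G − ½·(c_1)² = 1.6·5.2 − ½·1.6² = 7.04.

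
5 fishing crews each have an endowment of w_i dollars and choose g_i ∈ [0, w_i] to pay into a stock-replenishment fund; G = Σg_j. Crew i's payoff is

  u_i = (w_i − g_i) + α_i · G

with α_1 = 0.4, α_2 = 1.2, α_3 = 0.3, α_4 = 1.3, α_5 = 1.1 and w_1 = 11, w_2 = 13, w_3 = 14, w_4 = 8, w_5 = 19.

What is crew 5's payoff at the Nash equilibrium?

∂u_i/∂g_i = α_i − 1, so crew i contributes w_i if α_i > 1, else 0.
α_i > 1 for i ∈ {2, 4, 5}; NE contributions (0, 13, 0, 8, 19), G = 40.
u_5 = (19 − 19) + 1.1·40 = 44.

44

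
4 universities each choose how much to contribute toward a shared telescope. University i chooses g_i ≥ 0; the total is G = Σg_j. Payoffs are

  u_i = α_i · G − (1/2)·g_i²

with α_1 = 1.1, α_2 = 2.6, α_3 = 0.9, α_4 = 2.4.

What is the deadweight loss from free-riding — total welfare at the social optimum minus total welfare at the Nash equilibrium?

56.27

University i's FOC: ∂u_i/∂g_i = α_i − g_i = 0, so g_i* = α_i.
NE contributions = (1.1, 2.6, 0.9, 2.4); G = 7.
W^NE = (Σα)·G − ½Σα_i² = 7² − ½·14.54 = 41.73.
Planner sets g_i = Σα_j = 7 for every i, so G^SO = 4·7 = 28.
W^SO = (Σα)·G^SO − ½·4·(Σα)² = (4/2)·7² = 98.
Deadweight loss = W^SO − W^NE = 56.27.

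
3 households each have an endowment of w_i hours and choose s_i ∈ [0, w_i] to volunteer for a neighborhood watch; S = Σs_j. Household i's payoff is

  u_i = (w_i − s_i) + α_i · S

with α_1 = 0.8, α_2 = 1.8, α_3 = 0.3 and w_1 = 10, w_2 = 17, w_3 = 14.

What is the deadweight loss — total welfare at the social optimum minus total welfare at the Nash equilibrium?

∂u_i/∂s_i = α_i − 1, so household i contributes w_i if α_i > 1, else 0.
α_i > 1 for i ∈ {2}; NE contributions (0, 17, 0), S = 17.
W^NE = Σw_i − S^NE + (Σα_i)·S^NE = 41 + 1.9·17 = 73.3.
Planner: ∂(Σu_j)/∂s_i = Σα_j − 1 = 1.9 > 0, so everyone contributes w_i; S^SO = 41, W^SO = 41 + 1.9·41 = 118.9.
Deadweight loss = 45.6.

45.6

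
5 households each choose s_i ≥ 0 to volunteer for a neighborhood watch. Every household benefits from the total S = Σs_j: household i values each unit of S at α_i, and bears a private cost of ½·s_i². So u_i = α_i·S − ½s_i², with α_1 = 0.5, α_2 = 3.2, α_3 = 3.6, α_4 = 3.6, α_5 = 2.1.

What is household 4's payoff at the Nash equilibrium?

40.32

Household i's FOC: ∂u_i/∂s_i = α_i − s_i = 0, so s_i* = α_i.
NE contributions = (0.5, 3.2, 3.6, 3.6, 2.1); S = 13.
u_4 = α_4·S − ½·(s_4)² = 3.6·13 − ½·3.6² = 40.32.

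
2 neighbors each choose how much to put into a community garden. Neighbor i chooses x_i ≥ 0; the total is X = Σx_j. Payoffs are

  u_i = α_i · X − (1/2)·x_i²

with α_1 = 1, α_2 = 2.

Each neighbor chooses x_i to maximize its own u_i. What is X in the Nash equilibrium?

3

Neighbor i's FOC: ∂u_i/∂x_i = α_i − x_i = 0, so x_i* = α_i.
NE contributions = (1, 2); X = 3.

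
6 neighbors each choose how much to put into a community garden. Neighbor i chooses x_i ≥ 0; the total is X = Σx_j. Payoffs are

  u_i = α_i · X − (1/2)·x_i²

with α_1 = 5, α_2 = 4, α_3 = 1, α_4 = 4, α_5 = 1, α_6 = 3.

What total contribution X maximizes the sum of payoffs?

108

Planner FOC: ∂(Σu_j)/∂x_i = (Σα_j) − x_i = 0, so x_i^SO = Σα_j = 18 for every i; X^SO = 108.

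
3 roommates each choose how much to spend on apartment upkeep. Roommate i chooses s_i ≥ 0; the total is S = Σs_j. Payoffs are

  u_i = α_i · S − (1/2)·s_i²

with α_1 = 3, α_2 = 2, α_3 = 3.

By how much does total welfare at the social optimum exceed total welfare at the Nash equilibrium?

43

Roommate i's FOC: ∂u_i/∂s_i = α_i − s_i = 0, so s_i* = α_i.
NE contributions = (3, 2, 3); S = 8.
W^NE = (Σα)·S − ½Σα_i² = 8² − ½·22 = 53.
Planner sets s_i = Σα_j = 8 for every i, so S^SO = 3·8 = 24.
W^SO = (Σα)·S^SO − ½·3·(Σα)² = (3/2)·8² = 96.
Deadweight loss = W^SO − W^NE = 43.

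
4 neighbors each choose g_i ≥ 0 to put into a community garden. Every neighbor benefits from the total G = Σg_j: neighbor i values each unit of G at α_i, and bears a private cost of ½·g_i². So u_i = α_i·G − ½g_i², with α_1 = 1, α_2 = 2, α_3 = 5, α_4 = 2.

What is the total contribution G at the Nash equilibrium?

Neighbor i's FOC: ∂u_i/∂g_i = α_i − g_i = 0, so g_i* = α_i.
NE contributions = (1, 2, 5, 2); G = 10.

10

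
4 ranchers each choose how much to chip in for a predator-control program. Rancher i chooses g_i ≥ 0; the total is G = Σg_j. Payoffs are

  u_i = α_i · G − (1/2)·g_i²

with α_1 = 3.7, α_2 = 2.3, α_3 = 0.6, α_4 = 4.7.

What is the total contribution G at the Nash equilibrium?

11.3

Rancher i's FOC: ∂u_i/∂g_i = α_i − g_i = 0, so g_i* = α_i.
NE contributions = (3.7, 2.3, 0.6, 4.7); G = 11.3.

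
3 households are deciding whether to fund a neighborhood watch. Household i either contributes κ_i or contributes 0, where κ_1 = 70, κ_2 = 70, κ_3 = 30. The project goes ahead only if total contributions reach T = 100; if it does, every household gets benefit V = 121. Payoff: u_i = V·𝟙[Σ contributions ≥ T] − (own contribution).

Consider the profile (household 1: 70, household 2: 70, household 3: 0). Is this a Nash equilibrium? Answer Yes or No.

Yes

Total = 140 ≥ 100: provided.
Household 1 (pledges 70, payoff 51): dropping to 0 → total 70, payoff 0. No gain.
Household 2 (pledges 70, payoff 51): dropping to 0 → total 70, payoff 0. No gain.
Household 3 (pledges 0, payoff 121): pledging 30 → total 170, payoff 91. No gain.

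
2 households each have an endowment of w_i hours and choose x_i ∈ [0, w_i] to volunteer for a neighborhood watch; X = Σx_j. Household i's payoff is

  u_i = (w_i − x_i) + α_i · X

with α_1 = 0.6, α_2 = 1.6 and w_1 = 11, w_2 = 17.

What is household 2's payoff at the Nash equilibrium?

∂u_i/∂x_i = α_i − 1, so household i contributes w_i if α_i > 1, else 0.
α_i > 1 for i ∈ {2}; NE contributions (0, 17), X = 17.
u_2 = (17 − 17) + 1.6·17 = 27.2.

27.2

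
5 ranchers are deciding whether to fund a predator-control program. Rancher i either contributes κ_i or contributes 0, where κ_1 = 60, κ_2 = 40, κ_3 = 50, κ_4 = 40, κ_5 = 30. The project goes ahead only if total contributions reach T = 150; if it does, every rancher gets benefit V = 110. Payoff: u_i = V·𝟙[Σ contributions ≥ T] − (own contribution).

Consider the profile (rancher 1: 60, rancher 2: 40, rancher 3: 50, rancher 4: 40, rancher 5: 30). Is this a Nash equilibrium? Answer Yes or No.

No

Total = 220 ≥ 150: provided.
Rancher 1 (pledges 60, payoff 50): dropping to 0 → total 160, payoff 110. Profitable deviation.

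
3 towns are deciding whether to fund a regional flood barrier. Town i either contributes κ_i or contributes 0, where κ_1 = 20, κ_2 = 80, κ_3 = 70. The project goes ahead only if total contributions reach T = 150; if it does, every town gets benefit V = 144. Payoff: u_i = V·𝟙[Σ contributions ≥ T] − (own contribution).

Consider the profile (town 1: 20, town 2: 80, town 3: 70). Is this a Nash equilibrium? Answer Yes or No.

No

Total = 170 ≥ 150: provided.
Town 1 (pledges 20, payoff 124): dropping to 0 → total 150, payoff 144. Profitable deviation.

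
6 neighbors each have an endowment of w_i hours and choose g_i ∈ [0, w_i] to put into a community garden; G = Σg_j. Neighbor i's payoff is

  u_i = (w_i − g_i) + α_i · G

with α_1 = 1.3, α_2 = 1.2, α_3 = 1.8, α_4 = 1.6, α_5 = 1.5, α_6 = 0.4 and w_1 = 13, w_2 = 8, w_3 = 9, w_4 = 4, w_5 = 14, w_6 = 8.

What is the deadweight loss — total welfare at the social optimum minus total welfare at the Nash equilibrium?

54.4

∂u_i/∂g_i = α_i − 1, so neighbor i contributes w_i if α_i > 1, else 0.
α_i > 1 for i ∈ {1, 2, 3, 4, 5}; NE contributions (13, 8, 9, 4, 14, 0), G = 48.
W^NE = Σw_i − G^NE + (Σα_i)·G^NE = 56 + 6.8·48 = 382.4.
Planner: ∂(Σu_j)/∂g_i = Σα_j − 1 = 6.8 > 0, so everyone contributes w_i; G^SO = 56, W^SO = 56 + 6.8·56 = 436.8.
Deadweight loss = 54.4.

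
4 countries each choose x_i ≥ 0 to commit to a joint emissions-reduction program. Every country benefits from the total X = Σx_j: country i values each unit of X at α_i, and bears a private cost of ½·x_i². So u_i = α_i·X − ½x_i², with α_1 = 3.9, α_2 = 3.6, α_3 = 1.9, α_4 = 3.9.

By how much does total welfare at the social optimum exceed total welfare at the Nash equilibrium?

Country i's FOC: ∂u_i/∂x_i = α_i − x_i = 0, so x_i* = α_i.
NE contributions = (3.9, 3.6, 1.9, 3.9); X = 13.3.
W^NE = (Σα)·X − ½Σα_i² = 13.3² − ½·46.99 = 153.395.
Planner sets x_i = Σα_j = 13.3 for every i, so X^SO = 4·13.3 = 53.2.
W^SO = (Σα)·X^SO − ½·4·(Σα)² = (4/2)·13.3² = 353.78.
Deadweight loss = W^SO − W^NE = 200.385.

200.385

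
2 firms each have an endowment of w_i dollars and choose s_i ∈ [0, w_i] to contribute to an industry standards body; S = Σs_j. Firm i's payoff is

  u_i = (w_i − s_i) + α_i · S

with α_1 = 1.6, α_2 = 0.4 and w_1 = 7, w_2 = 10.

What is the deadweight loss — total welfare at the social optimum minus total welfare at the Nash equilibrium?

∂u_i/∂s_i = α_i − 1, so firm i contributes w_i if α_i > 1, else 0.
α_i > 1 for i ∈ {1}; NE contributions (7, 0), S = 7.
W^NE = Σw_i − S^NE + (Σα_i)·S^NE = 17 + 1·7 = 24.
Planner: ∂(Σu_j)/∂s_i = Σα_j − 1 = 1 > 0, so everyone contributes w_i; S^SO = 17, W^SO = 17 + 1·17 = 34.
Deadweight loss = 10.

10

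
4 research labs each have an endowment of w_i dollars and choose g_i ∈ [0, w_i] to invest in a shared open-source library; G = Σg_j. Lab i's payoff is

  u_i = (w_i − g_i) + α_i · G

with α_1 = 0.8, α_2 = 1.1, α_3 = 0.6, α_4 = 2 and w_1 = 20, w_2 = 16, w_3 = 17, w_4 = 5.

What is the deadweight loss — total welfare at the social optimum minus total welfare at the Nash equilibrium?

129.5

∂u_i/∂g_i = α_i − 1, so lab i contributes w_i if α_i > 1, else 0.
α_i > 1 for i ∈ {2, 4}; NE contributions (0, 16, 0, 5), G = 21.
W^NE = Σw_i − G^NE + (Σα_i)·G^NE = 58 + 3.5·21 = 131.5.
Planner: ∂(Σu_j)/∂g_i = Σα_j − 1 = 3.5 > 0, so everyone contributes w_i; G^SO = 58, W^SO = 58 + 3.5·58 = 261.
Deadweight loss = 129.5.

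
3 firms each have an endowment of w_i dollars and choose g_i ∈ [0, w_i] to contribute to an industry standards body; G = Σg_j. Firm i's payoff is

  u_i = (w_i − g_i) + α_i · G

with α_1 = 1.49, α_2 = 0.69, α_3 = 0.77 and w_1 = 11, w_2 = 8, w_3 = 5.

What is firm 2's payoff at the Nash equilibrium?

∂u_i/∂g_i = α_i − 1, so firm i contributes w_i if α_i > 1, else 0.
α_i > 1 for i ∈ {1}; NE contributions (11, 0, 0), G = 11.
u_2 = (8 − 0) + 0.69·11 = 15.59.

15.59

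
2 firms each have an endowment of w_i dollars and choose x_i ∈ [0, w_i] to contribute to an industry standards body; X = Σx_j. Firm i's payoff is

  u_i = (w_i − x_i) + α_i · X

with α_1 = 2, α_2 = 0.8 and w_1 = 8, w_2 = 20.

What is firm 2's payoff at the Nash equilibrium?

26.4

∂u_i/∂x_i = α_i − 1, so firm i contributes w_i if α_i > 1, else 0.
α_i > 1 for i ∈ {1}; NE contributions (8, 0), X = 8.
u_2 = (20 − 0) + 0.8·8 = 26.4.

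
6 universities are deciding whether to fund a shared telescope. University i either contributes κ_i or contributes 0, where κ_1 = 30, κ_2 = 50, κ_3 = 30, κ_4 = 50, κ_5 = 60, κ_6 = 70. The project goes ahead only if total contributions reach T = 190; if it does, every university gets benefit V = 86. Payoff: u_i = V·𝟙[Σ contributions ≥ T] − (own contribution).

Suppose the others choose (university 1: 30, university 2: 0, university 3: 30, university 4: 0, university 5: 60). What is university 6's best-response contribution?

Others' total = 120. Contributing 70 brings total to 190 ≥ 190: gain V − κ_6 = 16.
Best response: 70.

70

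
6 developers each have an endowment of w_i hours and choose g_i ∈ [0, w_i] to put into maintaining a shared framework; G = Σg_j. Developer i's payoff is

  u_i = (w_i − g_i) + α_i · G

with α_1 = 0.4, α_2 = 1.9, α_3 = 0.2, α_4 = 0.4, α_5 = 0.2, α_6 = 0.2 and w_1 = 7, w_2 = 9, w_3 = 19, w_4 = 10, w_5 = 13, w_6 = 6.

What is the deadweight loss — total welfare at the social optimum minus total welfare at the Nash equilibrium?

126.5

∂u_i/∂g_i = α_i − 1, so developer i contributes w_i if α_i > 1, else 0.
α_i > 1 for i ∈ {2}; NE contributions (0, 9, 0, 0, 0, 0), G = 9.
W^NE = Σw_i − G^NE + (Σα_i)·G^NE = 64 + 2.3·9 = 84.7.
Planner: ∂(Σu_j)/∂g_i = Σα_j − 1 = 2.3 > 0, so everyone contributes w_i; G^SO = 64, W^SO = 64 + 2.3·64 = 211.2.
Deadweight loss = 126.5.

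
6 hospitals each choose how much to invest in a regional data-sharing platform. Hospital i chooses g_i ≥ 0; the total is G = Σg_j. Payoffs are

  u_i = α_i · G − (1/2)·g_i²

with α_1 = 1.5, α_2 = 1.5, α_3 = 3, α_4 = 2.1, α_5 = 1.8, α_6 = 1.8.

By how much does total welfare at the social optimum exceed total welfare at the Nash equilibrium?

Hospital i's FOC: ∂u_i/∂g_i = α_i − g_i = 0, so g_i* = α_i.
NE contributions = (1.5, 1.5, 3, 2.1, 1.8, 1.8); G = 11.7.
W^NE = (Σα)·G − ½Σα_i² = 11.7² − ½·24.39 = 124.695.
Planner sets g_i = Σα_j = 11.7 for every i, so G^SO = 6·11.7 = 70.2.
W^SO = (Σα)·G^SO − ½·6·(Σα)² = (6/2)·11.7² = 410.67.
Deadweight loss = W^SO − W^NE = 285.975.

285.975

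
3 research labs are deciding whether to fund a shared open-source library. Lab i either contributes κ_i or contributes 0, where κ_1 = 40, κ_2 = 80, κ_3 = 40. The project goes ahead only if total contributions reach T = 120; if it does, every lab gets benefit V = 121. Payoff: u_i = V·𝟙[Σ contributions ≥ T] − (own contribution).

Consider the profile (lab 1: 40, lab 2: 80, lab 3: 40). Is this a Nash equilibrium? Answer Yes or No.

Total = 160 ≥ 120: provided.
Lab 1 (pledges 40, payoff 81): dropping to 0 → total 120, payoff 121. Profitable deviation.

No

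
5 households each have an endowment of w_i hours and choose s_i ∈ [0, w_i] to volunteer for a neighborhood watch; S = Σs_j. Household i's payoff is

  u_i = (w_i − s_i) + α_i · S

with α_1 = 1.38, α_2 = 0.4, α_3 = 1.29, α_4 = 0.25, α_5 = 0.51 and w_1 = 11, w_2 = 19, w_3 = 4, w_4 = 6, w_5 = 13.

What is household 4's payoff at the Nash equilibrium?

9.75

∂u_i/∂s_i = α_i − 1, so household i contributes w_i if α_i > 1, else 0.
α_i > 1 for i ∈ {1, 3}; NE contributions (11, 0, 4, 0, 0), S = 15.
u_4 = (6 − 0) + 0.25·15 = 9.75.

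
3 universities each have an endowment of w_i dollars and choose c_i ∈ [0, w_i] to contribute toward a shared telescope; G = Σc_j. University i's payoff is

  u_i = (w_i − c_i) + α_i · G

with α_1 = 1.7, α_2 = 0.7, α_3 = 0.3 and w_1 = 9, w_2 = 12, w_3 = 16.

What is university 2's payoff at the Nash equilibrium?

∂u_i/∂c_i = α_i − 1, so university i contributes w_i if α_i > 1, else 0.
α_i > 1 for i ∈ {1}; NE contributions (9, 0, 0), G = 9.
u_2 = (12 − 0) + 0.7·9 = 18.3.

18.3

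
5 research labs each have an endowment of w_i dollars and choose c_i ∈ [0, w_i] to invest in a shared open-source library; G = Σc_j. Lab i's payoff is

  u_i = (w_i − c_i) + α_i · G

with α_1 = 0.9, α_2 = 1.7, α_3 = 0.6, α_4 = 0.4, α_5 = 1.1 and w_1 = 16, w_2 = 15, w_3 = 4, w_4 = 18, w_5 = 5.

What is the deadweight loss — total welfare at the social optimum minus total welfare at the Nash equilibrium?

∂u_i/∂c_i = α_i − 1, so lab i contributes w_i if α_i > 1, else 0.
α_i > 1 for i ∈ {2, 5}; NE contributions (0, 15, 0, 0, 5), G = 20.
W^NE = Σw_i − G^NE + (Σα_i)·G^NE = 58 + 3.7·20 = 132.
Planner: ∂(Σu_j)/∂c_i = Σα_j − 1 = 3.7 > 0, so everyone contributes w_i; G^SO = 58, W^SO = 58 + 3.7·58 = 272.6.
Deadweight loss = 140.6.

140.6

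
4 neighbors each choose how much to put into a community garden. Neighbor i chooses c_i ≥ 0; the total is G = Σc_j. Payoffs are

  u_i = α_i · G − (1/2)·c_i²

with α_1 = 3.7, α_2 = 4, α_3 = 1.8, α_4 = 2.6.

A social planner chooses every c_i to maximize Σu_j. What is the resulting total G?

Planner FOC: ∂(Σu_j)/∂c_i = (Σα_j) − c_i = 0, so c_i^SO = Σα_j = 12.1 for every i; G^SO = 48.4.

48.4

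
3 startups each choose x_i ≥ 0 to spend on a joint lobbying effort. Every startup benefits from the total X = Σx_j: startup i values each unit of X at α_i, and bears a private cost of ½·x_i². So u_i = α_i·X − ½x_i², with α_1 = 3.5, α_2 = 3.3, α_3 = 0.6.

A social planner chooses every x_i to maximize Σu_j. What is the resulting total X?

Planner FOC: ∂(Σu_j)/∂x_i = (Σα_j) − x_i = 0, so x_i^SO = Σα_j = 7.4 for every i; X^SO = 22.2.

22.2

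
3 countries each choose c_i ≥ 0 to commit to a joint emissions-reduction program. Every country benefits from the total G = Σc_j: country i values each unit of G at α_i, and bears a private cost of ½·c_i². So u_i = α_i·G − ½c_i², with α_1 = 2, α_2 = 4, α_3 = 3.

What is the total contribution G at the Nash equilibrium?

Country i's FOC: ∂u_i/∂c_i = α_i − c_i = 0, so c_i* = α_i.
NE contributions = (2, 4, 3); G = 9.

9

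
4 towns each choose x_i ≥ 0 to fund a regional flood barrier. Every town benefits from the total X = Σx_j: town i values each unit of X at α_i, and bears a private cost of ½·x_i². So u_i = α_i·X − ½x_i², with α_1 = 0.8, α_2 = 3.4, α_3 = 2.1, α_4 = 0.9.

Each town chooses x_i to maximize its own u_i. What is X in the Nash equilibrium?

7.2

Town i's FOC: ∂u_i/∂x_i = α_i − x_i = 0, so x_i* = α_i.
NE contributions = (0.8, 3.4, 2.1, 0.9); X = 7.2.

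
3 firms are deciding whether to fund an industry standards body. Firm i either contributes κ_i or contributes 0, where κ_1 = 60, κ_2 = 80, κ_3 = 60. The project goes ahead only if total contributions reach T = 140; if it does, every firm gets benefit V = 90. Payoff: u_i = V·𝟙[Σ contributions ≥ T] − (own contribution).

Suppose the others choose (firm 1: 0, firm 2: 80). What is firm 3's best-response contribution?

Others' total = 80. Contributing 60 brings total to 140 ≥ 140: gain V − κ_3 = 30.
Best response: 60.

60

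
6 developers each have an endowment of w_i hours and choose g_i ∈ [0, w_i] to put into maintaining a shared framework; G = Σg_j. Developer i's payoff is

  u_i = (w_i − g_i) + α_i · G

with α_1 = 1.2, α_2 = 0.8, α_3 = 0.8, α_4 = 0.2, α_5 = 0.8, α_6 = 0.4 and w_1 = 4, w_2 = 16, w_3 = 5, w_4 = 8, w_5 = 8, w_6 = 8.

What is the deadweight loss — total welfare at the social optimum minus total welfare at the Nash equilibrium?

∂u_i/∂g_i = α_i − 1, so developer i contributes w_i if α_i > 1, else 0.
α_i > 1 for i ∈ {1}; NE contributions (4, 0, 0, 0, 0, 0), G = 4.
W^NE = Σw_i − G^NE + (Σα_i)·G^NE = 49 + 3.2·4 = 61.8.
Planner: ∂(Σu_j)/∂g_i = Σα_j − 1 = 3.2 > 0, so everyone contributes w_i; G^SO = 49, W^SO = 49 + 3.2·49 = 205.8.
Deadweight loss = 144.

144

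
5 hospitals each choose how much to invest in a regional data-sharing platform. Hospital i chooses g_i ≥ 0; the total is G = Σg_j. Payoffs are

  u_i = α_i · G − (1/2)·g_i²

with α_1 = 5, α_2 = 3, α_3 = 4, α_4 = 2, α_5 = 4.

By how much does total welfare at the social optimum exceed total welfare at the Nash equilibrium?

521

Hospital i's FOC: ∂u_i/∂g_i = α_i − g_i = 0, so g_i* = α_i.
NE contributions = (5, 3, 4, 2, 4); G = 18.
W^NE = (Σα)·G − ½Σα_i² = 18² − ½·70 = 289.
Planner sets g_i = Σα_j = 18 for every i, so G^SO = 5·18 = 90.
W^SO = (Σα)·G^SO − ½·5·(Σα)² = (5/2)·18² = 810.
Deadweight loss = W^SO − W^NE = 521.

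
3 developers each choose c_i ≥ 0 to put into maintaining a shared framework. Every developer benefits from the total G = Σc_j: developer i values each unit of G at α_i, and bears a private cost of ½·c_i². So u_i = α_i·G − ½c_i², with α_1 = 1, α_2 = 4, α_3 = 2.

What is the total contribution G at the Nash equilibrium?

Developer i's FOC: ∂u_i/∂c_i = α_i − c_i = 0, so c_i* = α_i.
NE contributions = (1, 4, 2); G = 7.

7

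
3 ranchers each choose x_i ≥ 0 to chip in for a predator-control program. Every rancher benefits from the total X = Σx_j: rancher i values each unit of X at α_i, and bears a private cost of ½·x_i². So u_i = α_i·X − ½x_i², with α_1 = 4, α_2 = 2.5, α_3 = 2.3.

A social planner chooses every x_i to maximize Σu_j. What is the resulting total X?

26.4

Planner FOC: ∂(Σu_j)/∂x_i = (Σα_j) − x_i = 0, so x_i^SO = Σα_j = 8.8 for every i; X^SO = 26.4.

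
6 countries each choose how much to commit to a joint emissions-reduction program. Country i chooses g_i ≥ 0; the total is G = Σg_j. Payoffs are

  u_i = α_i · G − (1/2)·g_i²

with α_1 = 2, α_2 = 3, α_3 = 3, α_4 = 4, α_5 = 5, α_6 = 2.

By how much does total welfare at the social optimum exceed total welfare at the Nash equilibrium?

Country i's FOC: ∂u_i/∂g_i = α_i − g_i = 0, so g_i* = α_i.
NE contributions = (2, 3, 3, 4, 5, 2); G = 19.
W^NE = (Σα)·G − ½Σα_i² = 19² − ½·67 = 327.5.
Planner sets g_i = Σα_j = 19 for every i, so G^SO = 6·19 = 114.
W^SO = (Σα)·G^SO − ½·6·(Σα)² = (6/2)·19² = 1083.
Deadweight loss = W^SO − W^NE = 755.5.

755.5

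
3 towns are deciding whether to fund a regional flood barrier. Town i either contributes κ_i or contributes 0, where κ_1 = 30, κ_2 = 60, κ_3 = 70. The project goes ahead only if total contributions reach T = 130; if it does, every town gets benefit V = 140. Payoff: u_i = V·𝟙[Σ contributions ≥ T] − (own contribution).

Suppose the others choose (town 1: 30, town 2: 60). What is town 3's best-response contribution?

70

Others' total = 90. Contributing 70 brings total to 160 ≥ 130: gain V − κ_3 = 70.
Best response: 70.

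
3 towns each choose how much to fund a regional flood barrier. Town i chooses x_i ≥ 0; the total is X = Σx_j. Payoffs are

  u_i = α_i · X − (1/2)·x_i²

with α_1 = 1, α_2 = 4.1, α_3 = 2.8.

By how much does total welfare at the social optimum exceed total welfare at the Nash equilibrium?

44.03

Town i's FOC: ∂u_i/∂x_i = α_i − x_i = 0, so x_i* = α_i.
NE contributions = (1, 4.1, 2.8); X = 7.9.
W^NE = (Σα)·X − ½Σα_i² = 7.9² − ½·25.65 = 49.585.
Planner sets x_i = Σα_j = 7.9 for every i, so X^SO = 3·7.9 = 23.7.
W^SO = (Σα)·X^SO − ½·3·(Σα)² = (3/2)·7.9² = 93.615.
Deadweight loss = W^SO − W^NE = 44.03.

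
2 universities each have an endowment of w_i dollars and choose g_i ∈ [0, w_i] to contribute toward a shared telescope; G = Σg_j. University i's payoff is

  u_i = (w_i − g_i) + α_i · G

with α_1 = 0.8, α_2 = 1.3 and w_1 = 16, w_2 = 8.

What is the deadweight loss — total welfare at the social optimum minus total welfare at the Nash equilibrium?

∂u_i/∂g_i = α_i − 1, so university i contributes w_i if α_i > 1, else 0.
α_i > 1 for i ∈ {2}; NE contributions (0, 8), G = 8.
W^NE = Σw_i − G^NE + (Σα_i)·G^NE = 24 + 1.1·8 = 32.8.
Planner: ∂(Σu_j)/∂g_i = Σα_j − 1 = 1.1 > 0, so everyone contributes w_i; G^SO = 24, W^SO = 24 + 1.1·24 = 50.4.
Deadweight loss = 17.6.

17.6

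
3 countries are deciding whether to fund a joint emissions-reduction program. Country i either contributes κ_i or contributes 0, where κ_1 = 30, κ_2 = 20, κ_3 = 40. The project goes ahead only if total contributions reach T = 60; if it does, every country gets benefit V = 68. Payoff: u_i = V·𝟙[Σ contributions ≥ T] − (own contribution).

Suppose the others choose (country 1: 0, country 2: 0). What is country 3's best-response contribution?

Others' total = 0. Even contributing 40 gives 40 < 60: no benefit either way.
Best response: 0.

0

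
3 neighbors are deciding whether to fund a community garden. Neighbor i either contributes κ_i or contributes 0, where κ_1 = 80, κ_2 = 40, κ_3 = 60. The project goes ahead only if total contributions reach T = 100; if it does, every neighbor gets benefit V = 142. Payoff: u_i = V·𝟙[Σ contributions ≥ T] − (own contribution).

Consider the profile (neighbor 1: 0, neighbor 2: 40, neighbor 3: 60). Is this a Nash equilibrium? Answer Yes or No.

Total = 100 ≥ 100: provided.
Neighbor 1 (pledges 0, payoff 142): pledging 80 → total 180, payoff 62. No gain.
Neighbor 2 (pledges 40, payoff 102): dropping to 0 → total 60, payoff 0. No gain.
Neighbor 3 (pledges 60, payoff 82): dropping to 0 → total 40, payoff 0. No gain.

Yes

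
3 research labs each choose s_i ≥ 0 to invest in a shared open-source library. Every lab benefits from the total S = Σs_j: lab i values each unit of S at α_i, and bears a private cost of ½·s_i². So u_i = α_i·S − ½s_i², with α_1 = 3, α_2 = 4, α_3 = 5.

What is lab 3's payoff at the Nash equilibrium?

47.5

Lab i's FOC: ∂u_i/∂s_i = α_i − s_i = 0, so s_i* = α_i.
NE contributions = (3, 4, 5); S = 12.
u_3 = α_3·S − ½·(s_3)² = 5·12 − ½·5² = 47.5.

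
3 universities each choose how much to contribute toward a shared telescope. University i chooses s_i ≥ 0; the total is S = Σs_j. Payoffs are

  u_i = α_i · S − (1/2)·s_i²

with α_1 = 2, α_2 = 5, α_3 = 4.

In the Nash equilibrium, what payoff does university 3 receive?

University i's FOC: ∂u_i/∂s_i = α_i − s_i = 0, so s_i* = α_i.
NE contributions = (2, 5, 4); S = 11.
u_3 = α_3·S − ½·(s_3)² = 4·11 − ½·4² = 36.

36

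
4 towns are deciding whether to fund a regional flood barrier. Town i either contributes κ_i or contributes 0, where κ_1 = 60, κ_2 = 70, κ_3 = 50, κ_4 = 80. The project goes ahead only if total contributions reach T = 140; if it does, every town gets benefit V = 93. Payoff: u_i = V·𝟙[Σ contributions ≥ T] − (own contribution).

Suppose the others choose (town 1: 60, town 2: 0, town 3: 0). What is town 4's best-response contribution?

Others' total = 60. Contributing 80 brings total to 140 ≥ 140: gain V − κ_4 = 13.
Best response: 80.

80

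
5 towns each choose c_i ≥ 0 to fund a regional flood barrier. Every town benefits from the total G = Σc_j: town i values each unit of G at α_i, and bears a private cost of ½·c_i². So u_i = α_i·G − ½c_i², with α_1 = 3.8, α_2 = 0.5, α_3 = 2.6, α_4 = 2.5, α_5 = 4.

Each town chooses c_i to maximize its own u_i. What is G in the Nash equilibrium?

Town i's FOC: ∂u_i/∂c_i = α_i − c_i = 0, so c_i* = α_i.
NE contributions = (3.8, 0.5, 2.6, 2.5, 4); G = 13.4.

13.4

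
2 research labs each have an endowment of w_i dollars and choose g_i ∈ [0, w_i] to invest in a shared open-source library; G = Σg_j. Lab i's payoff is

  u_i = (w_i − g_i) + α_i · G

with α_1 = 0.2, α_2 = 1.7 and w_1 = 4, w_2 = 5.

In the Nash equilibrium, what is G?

5

∂u_i/∂g_i = α_i − 1, so lab i contributes w_i if α_i > 1, else 0.
α_i > 1 for i ∈ {2}; NE contributions (0, 5), G = 5.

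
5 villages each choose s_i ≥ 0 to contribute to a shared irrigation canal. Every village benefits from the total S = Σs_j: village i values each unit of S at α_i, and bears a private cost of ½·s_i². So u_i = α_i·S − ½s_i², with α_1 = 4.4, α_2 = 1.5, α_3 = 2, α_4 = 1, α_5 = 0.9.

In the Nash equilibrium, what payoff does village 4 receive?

9.3

Village i's FOC: ∂u_i/∂s_i = α_i − s_i = 0, so s_i* = α_i.
NE contributions = (4.4, 1.5, 2, 1, 0.9); S = 9.8.
u_4 = α_4·S − ½·(s_4)² = 1·9.8 − ½·1² = 9.3.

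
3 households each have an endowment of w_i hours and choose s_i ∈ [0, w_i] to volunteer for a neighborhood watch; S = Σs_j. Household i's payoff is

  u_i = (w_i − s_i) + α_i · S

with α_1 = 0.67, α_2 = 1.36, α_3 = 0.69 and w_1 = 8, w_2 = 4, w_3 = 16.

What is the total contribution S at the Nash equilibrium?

4

∂u_i/∂s_i = α_i − 1, so household i contributes w_i if α_i > 1, else 0.
α_i > 1 for i ∈ {2}; NE contributions (0, 4, 0), S = 4.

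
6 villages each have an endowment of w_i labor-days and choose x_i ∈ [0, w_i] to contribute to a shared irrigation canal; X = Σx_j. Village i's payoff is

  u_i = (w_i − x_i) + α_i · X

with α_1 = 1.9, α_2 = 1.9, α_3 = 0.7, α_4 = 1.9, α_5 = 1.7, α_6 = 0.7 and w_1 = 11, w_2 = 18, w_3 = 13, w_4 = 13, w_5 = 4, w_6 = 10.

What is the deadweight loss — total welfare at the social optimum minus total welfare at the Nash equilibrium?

179.4

∂u_i/∂x_i = α_i − 1, so village i contributes w_i if α_i > 1, else 0.
α_i > 1 for i ∈ {1, 2, 4, 5}; NE contributions (11, 18, 0, 13, 4, 0), X = 46.
W^NE = Σw_i − X^NE + (Σα_i)·X^NE = 69 + 7.8·46 = 427.8.
Planner: ∂(Σu_j)/∂x_i = Σα_j − 1 = 7.8 > 0, so everyone contributes w_i; X^SO = 69, W^SO = 69 + 7.8·69 = 607.2.
Deadweight loss = 179.4.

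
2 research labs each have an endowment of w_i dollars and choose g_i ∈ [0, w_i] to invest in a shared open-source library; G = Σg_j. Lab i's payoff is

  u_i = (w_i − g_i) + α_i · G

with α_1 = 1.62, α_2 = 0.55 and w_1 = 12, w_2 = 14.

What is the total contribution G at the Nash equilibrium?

12

∂u_i/∂g_i = α_i − 1, so lab i contributes w_i if α_i > 1, else 0.
α_i > 1 for i ∈ {1}; NE contributions (12, 0), G = 12.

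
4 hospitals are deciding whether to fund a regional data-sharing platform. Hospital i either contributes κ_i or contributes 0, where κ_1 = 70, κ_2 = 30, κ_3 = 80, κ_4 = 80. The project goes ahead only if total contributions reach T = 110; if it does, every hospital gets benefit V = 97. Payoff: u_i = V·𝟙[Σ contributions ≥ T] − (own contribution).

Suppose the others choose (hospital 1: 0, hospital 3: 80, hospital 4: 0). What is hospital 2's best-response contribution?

30

Others' total = 80. Contributing 30 brings total to 110 ≥ 110: gain V − κ_2 = 67.
Best response: 30.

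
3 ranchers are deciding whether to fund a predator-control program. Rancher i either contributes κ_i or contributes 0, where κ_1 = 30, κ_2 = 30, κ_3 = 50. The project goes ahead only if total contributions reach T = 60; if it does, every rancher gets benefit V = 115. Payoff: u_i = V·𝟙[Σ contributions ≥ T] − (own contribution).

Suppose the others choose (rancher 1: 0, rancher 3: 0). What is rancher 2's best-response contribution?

Others' total = 0. Even contributing 30 gives 30 < 60: no benefit either way.
Best response: 0.

0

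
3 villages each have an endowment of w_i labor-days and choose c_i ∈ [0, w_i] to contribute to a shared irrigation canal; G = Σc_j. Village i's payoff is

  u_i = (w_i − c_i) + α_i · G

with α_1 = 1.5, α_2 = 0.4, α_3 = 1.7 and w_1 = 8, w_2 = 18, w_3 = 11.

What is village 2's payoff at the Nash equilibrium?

∂u_i/∂c_i = α_i − 1, so village i contributes w_i if α_i > 1, else 0.
α_i > 1 for i ∈ {1, 3}; NE contributions (8, 0, 11), G = 19.
u_2 = (18 − 0) + 0.4·19 = 25.6.

25.6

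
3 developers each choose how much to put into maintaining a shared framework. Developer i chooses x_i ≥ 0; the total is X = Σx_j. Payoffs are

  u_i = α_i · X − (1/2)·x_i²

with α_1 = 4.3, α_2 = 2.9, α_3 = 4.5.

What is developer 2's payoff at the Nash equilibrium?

Developer i's FOC: ∂u_i/∂x_i = α_i − x_i = 0, so x_i* = α_i.
NE contributions = (4.3, 2.9, 4.5); X = 11.7.
u_2 = α_2·X − ½·(x_2)² = 2.9·11.7 − ½·2.9² = 29.725.

29.725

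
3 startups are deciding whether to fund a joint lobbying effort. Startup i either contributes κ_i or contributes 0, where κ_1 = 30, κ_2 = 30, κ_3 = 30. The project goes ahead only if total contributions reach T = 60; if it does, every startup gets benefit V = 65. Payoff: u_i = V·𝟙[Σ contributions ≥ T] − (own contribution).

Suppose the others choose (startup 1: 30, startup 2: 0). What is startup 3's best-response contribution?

30

Others' total = 30. Contributing 30 brings total to 60 ≥ 60: gain V − κ_3 = 35.
Best response: 30.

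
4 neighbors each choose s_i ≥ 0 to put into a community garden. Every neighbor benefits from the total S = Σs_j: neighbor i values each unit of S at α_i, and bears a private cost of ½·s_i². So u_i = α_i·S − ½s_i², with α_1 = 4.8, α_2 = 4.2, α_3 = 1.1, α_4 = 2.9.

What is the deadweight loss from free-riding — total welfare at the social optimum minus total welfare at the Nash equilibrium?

Neighbor i's FOC: ∂u_i/∂s_i = α_i − s_i = 0, so s_i* = α_i.
NE contributions = (4.8, 4.2, 1.1, 2.9); S = 13.
W^NE = (Σα)·S − ½Σα_i² = 13² − ½·50.3 = 143.85.
Planner sets s_i = Σα_j = 13 for every i, so S^SO = 4·13 = 52.
W^SO = (Σα)·S^SO − ½·4·(Σα)² = (4/2)·13² = 338.
Deadweight loss = W^SO − W^NE = 194.15.

194.15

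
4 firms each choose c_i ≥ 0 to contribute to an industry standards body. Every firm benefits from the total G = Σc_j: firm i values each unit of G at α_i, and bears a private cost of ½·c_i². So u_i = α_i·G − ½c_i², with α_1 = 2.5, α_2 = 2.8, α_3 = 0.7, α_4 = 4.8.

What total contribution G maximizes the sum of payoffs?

43.2

Planner FOC: ∂(Σu_j)/∂c_i = (Σα_j) − c_i = 0, so c_i^SO = Σα_j = 10.8 for every i; G^SO = 43.2.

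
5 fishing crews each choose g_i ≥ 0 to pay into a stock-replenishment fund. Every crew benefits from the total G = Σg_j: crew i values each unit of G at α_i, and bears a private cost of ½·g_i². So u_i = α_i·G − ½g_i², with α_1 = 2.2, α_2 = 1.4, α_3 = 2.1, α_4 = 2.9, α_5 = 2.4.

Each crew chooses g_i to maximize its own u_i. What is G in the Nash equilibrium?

11

Crew i's FOC: ∂u_i/∂g_i = α_i − g_i = 0, so g_i* = α_i.
NE contributions = (2.2, 1.4, 2.1, 2.9, 2.4); G = 11.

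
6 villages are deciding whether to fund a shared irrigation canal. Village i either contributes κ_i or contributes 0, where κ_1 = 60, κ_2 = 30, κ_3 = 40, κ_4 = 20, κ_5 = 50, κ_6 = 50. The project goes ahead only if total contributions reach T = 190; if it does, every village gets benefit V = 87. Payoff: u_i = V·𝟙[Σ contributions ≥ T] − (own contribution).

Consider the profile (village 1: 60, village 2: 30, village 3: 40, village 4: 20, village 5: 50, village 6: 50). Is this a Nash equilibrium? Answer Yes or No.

Total = 250 ≥ 190: provided.
Village 1 (pledges 60, payoff 27): dropping to 0 → total 190, payoff 87. Profitable deviation.

No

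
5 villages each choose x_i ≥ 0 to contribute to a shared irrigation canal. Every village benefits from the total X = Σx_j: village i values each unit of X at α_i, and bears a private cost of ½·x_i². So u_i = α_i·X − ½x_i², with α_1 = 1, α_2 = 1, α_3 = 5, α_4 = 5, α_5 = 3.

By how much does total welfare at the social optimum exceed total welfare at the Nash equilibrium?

368

Village i's FOC: ∂u_i/∂x_i = α_i − x_i = 0, so x_i* = α_i.
NE contributions = (1, 1, 5, 5, 3); X = 15.
W^NE = (Σα)·X − ½Σα_i² = 15² − ½·61 = 194.5.
Planner sets x_i = Σα_j = 15 for every i, so X^SO = 5·15 = 75.
W^SO = (Σα)·X^SO − ½·5·(Σα)² = (5/2)·15² = 562.5.
Deadweight loss = W^SO − W^NE = 368.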